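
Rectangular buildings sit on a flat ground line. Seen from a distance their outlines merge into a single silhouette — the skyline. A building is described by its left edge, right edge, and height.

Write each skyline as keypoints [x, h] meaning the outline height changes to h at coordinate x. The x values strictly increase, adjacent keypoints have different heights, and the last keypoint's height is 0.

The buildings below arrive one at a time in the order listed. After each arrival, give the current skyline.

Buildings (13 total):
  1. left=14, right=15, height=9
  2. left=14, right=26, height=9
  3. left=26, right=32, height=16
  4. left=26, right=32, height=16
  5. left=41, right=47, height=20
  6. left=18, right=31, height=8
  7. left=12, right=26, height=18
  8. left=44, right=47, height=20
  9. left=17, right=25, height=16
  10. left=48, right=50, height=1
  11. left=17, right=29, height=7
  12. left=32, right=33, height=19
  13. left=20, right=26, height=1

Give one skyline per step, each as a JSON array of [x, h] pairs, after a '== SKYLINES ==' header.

== SKYLINES ==
[[14,9],[15,0]]
[[14,9],[26,0]]
[[14,9],[26,16],[32,0]]
[[14,9],[26,16],[32,0]]
[[14,9],[26,16],[32,0],[41,20],[47,0]]
[[14,9],[26,16],[32,0],[41,20],[47,0]]
[[12,18],[26,16],[32,0],[41,20],[47,0]]
[[12,18],[26,16],[32,0],[41,20],[47,0]]
[[12,18],[26,16],[32,0],[41,20],[47,0]]
[[12,18],[26,16],[32,0],[41,20],[47,0],[48,1],[50,0]]
[[12,18],[26,16],[32,0],[41,20],[47,0],[48,1],[50,0]]
[[12,18],[26,16],[32,19],[33,0],[41,20],[47,0],[48,1],[50,0]]
[[12,18],[26,16],[32,19],[33,0],[41,20],[47,0],[48,1],[50,0]]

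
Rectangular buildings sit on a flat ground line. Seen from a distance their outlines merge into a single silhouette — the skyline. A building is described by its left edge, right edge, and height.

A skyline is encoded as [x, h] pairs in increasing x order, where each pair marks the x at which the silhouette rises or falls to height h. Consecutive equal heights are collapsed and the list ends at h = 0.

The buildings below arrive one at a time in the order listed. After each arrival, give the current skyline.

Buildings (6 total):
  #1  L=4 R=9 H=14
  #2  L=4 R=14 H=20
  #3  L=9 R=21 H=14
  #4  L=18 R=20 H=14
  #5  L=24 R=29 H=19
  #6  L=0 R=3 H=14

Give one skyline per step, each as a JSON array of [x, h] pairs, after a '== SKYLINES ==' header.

== SKYLINES ==
[[4,14],[9,0]]
[[4,20],[14,0]]
[[4,20],[14,14],[21,0]]
[[4,20],[14,14],[21,0]]
[[4,20],[14,14],[21,0],[24,19],[29,0]]
[[0,14],[3,0],[4,20],[14,14],[21,0],[24,19],[29,0]]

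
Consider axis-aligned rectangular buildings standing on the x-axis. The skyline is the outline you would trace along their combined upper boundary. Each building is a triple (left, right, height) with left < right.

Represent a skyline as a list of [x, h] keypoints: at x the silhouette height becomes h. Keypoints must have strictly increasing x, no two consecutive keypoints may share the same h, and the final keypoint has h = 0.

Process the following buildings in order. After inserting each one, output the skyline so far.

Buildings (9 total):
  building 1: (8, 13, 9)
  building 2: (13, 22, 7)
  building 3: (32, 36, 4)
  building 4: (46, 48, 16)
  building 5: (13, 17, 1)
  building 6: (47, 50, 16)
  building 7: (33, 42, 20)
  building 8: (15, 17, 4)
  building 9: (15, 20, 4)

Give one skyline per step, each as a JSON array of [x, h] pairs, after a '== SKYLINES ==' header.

== SKYLINES ==
[[8,9],[13,0]]
[[8,9],[13,7],[22,0]]
[[8,9],[13,7],[22,0],[32,4],[36,0]]
[[8,9],[13,7],[22,0],[32,4],[36,0],[46,16],[48,0]]
[[8,9],[13,7],[22,0],[32,4],[36,0],[46,16],[48,0]]
[[8,9],[13,7],[22,0],[32,4],[36,0],[46,16],[50,0]]
[[8,9],[13,7],[22,0],[32,4],[33,20],[42,0],[46,16],[50,0]]
[[8,9],[13,7],[22,0],[32,4],[33,20],[42,0],[46,16],[50,0]]
[[8,9],[13,7],[22,0],[32,4],[33,20],[42,0],[46,16],[50,0]]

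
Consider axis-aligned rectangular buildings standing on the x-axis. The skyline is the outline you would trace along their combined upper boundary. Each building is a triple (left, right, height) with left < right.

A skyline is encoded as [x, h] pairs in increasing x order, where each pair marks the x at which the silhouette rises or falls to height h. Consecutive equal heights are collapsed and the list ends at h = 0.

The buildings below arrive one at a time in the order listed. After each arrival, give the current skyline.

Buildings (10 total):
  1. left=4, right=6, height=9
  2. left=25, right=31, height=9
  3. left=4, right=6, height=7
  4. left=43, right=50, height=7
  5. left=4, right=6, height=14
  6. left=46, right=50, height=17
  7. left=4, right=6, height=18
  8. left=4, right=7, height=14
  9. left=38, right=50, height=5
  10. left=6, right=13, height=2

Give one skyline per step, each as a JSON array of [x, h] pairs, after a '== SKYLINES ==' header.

== SKYLINES ==
[[4,9],[6,0]]
[[4,9],[6,0],[25,9],[31,0]]
[[4,9],[6,0],[25,9],[31,0]]
[[4,9],[6,0],[25,9],[31,0],[43,7],[50,0]]
[[4,14],[6,0],[25,9],[31,0],[43,7],[50,0]]
[[4,14],[6,0],[25,9],[31,0],[43,7],[46,17],[50,0]]
[[4,18],[6,0],[25,9],[31,0],[43,7],[46,17],[50,0]]
[[4,18],[6,14],[7,0],[25,9],[31,0],[43,7],[46,17],[50,0]]
[[4,18],[6,14],[7,0],[25,9],[31,0],[38,5],[43,7],[46,17],[50,0]]
[[4,18],[6,14],[7,2],[13,0],[25,9],[31,0],[38,5],[43,7],[46,17],[50,0]]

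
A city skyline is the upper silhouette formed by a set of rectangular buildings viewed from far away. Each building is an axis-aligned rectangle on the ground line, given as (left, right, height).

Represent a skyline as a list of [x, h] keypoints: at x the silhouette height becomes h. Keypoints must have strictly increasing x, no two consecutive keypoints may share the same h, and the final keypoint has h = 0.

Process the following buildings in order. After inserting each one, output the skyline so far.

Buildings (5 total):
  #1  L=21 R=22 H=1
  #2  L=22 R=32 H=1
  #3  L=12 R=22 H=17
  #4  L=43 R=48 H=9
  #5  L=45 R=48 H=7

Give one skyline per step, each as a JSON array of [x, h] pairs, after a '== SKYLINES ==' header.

== SKYLINES ==
[[21,1],[22,0]]
[[21,1],[32,0]]
[[12,17],[22,1],[32,0]]
[[12,17],[22,1],[32,0],[43,9],[48,0]]
[[12,17],[22,1],[32,0],[43,9],[48,0]]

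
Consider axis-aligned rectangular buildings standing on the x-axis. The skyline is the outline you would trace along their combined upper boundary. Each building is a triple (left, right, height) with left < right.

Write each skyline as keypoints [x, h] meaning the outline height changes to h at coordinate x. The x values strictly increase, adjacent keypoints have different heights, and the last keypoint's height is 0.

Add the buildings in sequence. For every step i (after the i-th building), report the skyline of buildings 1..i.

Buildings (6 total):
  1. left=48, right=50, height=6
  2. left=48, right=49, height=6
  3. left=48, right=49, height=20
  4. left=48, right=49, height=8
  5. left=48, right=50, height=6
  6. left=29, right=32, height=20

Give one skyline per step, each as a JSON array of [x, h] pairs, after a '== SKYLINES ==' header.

== SKYLINES ==
[[48,6],[50,0]]
[[48,6],[50,0]]
[[48,20],[49,6],[50,0]]
[[48,20],[49,6],[50,0]]
[[48,20],[49,6],[50,0]]
[[29,20],[32,0],[48,20],[49,6],[50,0]]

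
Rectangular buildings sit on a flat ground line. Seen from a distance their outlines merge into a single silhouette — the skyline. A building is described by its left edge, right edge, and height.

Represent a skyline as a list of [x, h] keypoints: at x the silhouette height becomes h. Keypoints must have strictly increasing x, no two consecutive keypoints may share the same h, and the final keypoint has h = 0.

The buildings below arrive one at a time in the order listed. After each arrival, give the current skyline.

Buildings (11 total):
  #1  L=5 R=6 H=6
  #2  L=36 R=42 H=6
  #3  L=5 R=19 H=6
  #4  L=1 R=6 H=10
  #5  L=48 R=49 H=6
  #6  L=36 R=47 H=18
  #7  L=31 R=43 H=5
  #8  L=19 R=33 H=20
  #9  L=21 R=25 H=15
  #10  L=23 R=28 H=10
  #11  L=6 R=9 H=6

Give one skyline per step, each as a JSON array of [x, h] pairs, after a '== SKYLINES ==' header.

== SKYLINES ==
[[5,6],[6,0]]
[[5,6],[6,0],[36,6],[42,0]]
[[5,6],[19,0],[36,6],[42,0]]
[[1,10],[6,6],[19,0],[36,6],[42,0]]
[[1,10],[6,6],[19,0],[36,6],[42,0],[48,6],[49,0]]
[[1,10],[6,6],[19,0],[36,18],[47,0],[48,6],[49,0]]
[[1,10],[6,6],[19,0],[31,5],[36,18],[47,0],[48,6],[49,0]]
[[1,10],[6,6],[19,20],[33,5],[36,18],[47,0],[48,6],[49,0]]
[[1,10],[6,6],[19,20],[33,5],[36,18],[47,0],[48,6],[49,0]]
[[1,10],[6,6],[19,20],[33,5],[36,18],[47,0],[48,6],[49,0]]
[[1,10],[6,6],[19,20],[33,5],[36,18],[47,0],[48,6],[49,0]]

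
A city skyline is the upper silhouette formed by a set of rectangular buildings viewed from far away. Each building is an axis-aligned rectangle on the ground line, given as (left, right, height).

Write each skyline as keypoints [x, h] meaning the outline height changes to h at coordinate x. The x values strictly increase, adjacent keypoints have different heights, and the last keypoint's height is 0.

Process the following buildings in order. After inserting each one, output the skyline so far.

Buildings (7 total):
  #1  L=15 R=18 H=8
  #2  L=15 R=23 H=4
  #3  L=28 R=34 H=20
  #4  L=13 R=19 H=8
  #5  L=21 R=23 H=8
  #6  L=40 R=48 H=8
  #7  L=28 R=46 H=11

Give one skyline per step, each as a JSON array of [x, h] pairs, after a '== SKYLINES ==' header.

== SKYLINES ==
[[15,8],[18,0]]
[[15,8],[18,4],[23,0]]
[[15,8],[18,4],[23,0],[28,20],[34,0]]
[[13,8],[19,4],[23,0],[28,20],[34,0]]
[[13,8],[19,4],[21,8],[23,0],[28,20],[34,0]]
[[13,8],[19,4],[21,8],[23,0],[28,20],[34,0],[40,8],[48,0]]
[[13,8],[19,4],[21,8],[23,0],[28,20],[34,11],[46,8],[48,0]]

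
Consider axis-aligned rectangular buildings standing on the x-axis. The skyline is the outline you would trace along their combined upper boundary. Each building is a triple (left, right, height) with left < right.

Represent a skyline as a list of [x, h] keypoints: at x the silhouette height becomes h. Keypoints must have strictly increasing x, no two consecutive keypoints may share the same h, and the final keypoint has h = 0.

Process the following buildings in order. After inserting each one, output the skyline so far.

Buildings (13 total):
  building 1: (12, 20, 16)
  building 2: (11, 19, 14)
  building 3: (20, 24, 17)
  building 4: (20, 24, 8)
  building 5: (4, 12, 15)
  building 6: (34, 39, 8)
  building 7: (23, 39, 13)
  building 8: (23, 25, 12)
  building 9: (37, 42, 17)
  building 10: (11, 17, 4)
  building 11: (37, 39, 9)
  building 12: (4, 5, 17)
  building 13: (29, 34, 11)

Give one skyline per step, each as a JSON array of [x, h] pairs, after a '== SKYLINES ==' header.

== SKYLINES ==
[[12,16],[20,0]]
[[11,14],[12,16],[20,0]]
[[11,14],[12,16],[20,17],[24,0]]
[[11,14],[12,16],[20,17],[24,0]]
[[4,15],[12,16],[20,17],[24,0]]
[[4,15],[12,16],[20,17],[24,0],[34,8],[39,0]]
[[4,15],[12,16],[20,17],[24,13],[39,0]]
[[4,15],[12,16],[20,17],[24,13],[39,0]]
[[4,15],[12,16],[20,17],[24,13],[37,17],[42,0]]
[[4,15],[12,16],[20,17],[24,13],[37,17],[42,0]]
[[4,15],[12,16],[20,17],[24,13],[37,17],[42,0]]
[[4,17],[5,15],[12,16],[20,17],[24,13],[37,17],[42,0]]
[[4,17],[5,15],[12,16],[20,17],[24,13],[37,17],[42,0]]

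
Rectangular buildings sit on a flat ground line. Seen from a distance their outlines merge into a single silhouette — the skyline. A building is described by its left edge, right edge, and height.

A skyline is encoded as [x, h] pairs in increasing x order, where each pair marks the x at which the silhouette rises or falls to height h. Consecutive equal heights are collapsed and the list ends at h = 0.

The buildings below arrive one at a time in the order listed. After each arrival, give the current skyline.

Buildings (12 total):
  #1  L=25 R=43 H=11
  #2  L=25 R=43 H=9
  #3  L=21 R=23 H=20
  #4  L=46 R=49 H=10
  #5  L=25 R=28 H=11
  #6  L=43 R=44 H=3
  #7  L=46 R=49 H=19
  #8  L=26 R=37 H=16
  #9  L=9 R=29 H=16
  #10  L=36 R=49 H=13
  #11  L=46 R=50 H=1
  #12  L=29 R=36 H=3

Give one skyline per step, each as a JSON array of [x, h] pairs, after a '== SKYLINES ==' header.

== SKYLINES ==
[[25,11],[43,0]]
[[25,11],[43,0]]
[[21,20],[23,0],[25,11],[43,0]]
[[21,20],[23,0],[25,11],[43,0],[46,10],[49,0]]
[[21,20],[23,0],[25,11],[43,0],[46,10],[49,0]]
[[21,20],[23,0],[25,11],[43,3],[44,0],[46,10],[49,0]]
[[21,20],[23,0],[25,11],[43,3],[44,0],[46,19],[49,0]]
[[21,20],[23,0],[25,11],[26,16],[37,11],[43,3],[44,0],[46,19],[49,0]]
[[9,16],[21,20],[23,16],[37,11],[43,3],[44,0],[46,19],[49,0]]
[[9,16],[21,20],[23,16],[37,13],[46,19],[49,0]]
[[9,16],[21,20],[23,16],[37,13],[46,19],[49,1],[50,0]]
[[9,16],[21,20],[23,16],[37,13],[46,19],[49,1],[50,0]]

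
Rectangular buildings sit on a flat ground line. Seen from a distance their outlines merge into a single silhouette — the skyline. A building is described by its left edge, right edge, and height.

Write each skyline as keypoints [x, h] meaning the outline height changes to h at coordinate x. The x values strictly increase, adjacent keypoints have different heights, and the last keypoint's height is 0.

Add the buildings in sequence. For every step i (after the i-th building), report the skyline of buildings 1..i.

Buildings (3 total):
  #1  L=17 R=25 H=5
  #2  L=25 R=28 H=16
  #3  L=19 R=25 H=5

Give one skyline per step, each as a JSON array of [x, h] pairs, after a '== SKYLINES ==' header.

== SKYLINES ==
[[17,5],[25,0]]
[[17,5],[25,16],[28,0]]
[[17,5],[25,16],[28,0]]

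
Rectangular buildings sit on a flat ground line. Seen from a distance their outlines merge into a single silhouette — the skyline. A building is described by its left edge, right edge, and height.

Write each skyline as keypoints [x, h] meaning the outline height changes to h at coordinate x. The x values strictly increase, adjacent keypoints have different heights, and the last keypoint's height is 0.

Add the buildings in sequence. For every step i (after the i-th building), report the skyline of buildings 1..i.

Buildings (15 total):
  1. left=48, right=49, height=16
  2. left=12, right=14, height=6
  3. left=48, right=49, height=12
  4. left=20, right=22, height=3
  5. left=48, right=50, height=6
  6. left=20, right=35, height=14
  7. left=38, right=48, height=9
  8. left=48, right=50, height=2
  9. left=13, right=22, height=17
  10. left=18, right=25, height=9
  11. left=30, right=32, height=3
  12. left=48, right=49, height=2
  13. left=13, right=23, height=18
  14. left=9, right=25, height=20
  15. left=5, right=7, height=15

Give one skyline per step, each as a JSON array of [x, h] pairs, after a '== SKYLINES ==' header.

== SKYLINES ==
[[48,16],[49,0]]
[[12,6],[14,0],[48,16],[49,0]]
[[12,6],[14,0],[48,16],[49,0]]
[[12,6],[14,0],[20,3],[22,0],[48,16],[49,0]]
[[12,6],[14,0],[20,3],[22,0],[48,16],[49,6],[50,0]]
[[12,6],[14,0],[20,14],[35,0],[48,16],[49,6],[50,0]]
[[12,6],[14,0],[20,14],[35,0],[38,9],[48,16],[49,6],[50,0]]
[[12,6],[14,0],[20,14],[35,0],[38,9],[48,16],[49,6],[50,0]]
[[12,6],[13,17],[22,14],[35,0],[38,9],[48,16],[49,6],[50,0]]
[[12,6],[13,17],[22,14],[35,0],[38,9],[48,16],[49,6],[50,0]]
[[12,6],[13,17],[22,14],[35,0],[38,9],[48,16],[49,6],[50,0]]
[[12,6],[13,17],[22,14],[35,0],[38,9],[48,16],[49,6],[50,0]]
[[12,6],[13,18],[23,14],[35,0],[38,9],[48,16],[49,6],[50,0]]
[[9,20],[25,14],[35,0],[38,9],[48,16],[49,6],[50,0]]
[[5,15],[7,0],[9,20],[25,14],[35,0],[38,9],[48,16],[49,6],[50,0]]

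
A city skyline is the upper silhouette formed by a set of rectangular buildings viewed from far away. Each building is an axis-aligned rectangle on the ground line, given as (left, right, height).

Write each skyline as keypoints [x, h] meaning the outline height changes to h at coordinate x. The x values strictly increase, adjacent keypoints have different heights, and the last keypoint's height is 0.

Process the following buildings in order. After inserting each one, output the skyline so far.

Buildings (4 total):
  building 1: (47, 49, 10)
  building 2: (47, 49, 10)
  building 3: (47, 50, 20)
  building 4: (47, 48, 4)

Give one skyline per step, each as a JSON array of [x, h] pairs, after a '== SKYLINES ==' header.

== SKYLINES ==
[[47,10],[49,0]]
[[47,10],[49,0]]
[[47,20],[50,0]]
[[47,20],[50,0]]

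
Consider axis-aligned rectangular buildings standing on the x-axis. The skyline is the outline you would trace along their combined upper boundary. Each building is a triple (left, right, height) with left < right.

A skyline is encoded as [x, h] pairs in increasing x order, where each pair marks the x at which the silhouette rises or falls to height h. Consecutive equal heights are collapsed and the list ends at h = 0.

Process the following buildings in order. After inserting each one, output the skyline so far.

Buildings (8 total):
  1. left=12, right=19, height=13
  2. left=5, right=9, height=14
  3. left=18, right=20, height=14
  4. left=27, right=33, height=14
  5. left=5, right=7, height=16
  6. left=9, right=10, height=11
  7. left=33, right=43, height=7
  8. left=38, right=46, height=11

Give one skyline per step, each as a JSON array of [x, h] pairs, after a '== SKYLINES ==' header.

== SKYLINES ==
[[12,13],[19,0]]
[[5,14],[9,0],[12,13],[19,0]]
[[5,14],[9,0],[12,13],[18,14],[20,0]]
[[5,14],[9,0],[12,13],[18,14],[20,0],[27,14],[33,0]]
[[5,16],[7,14],[9,0],[12,13],[18,14],[20,0],[27,14],[33,0]]
[[5,16],[7,14],[9,11],[10,0],[12,13],[18,14],[20,0],[27,14],[33,0]]
[[5,16],[7,14],[9,11],[10,0],[12,13],[18,14],[20,0],[27,14],[33,7],[43,0]]
[[5,16],[7,14],[9,11],[10,0],[12,13],[18,14],[20,0],[27,14],[33,7],[38,11],[46,0]]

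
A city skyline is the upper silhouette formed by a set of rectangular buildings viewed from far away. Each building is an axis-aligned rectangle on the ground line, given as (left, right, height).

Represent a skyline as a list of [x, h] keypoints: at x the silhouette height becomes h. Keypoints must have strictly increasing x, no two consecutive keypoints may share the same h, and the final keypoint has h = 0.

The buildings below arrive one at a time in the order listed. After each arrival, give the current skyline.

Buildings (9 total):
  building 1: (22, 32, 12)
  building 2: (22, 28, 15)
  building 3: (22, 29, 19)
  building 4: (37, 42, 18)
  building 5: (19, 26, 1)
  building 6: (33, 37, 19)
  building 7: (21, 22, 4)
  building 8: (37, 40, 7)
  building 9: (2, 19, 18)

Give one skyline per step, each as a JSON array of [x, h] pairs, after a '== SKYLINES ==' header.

== SKYLINES ==
[[22,12],[32,0]]
[[22,15],[28,12],[32,0]]
[[22,19],[29,12],[32,0]]
[[22,19],[29,12],[32,0],[37,18],[42,0]]
[[19,1],[22,19],[29,12],[32,0],[37,18],[42,0]]
[[19,1],[22,19],[29,12],[32,0],[33,19],[37,18],[42,0]]
[[19,1],[21,4],[22,19],[29,12],[32,0],[33,19],[37,18],[42,0]]
[[19,1],[21,4],[22,19],[29,12],[32,0],[33,19],[37,18],[42,0]]
[[2,18],[19,1],[21,4],[22,19],[29,12],[32,0],[33,19],[37,18],[42,0]]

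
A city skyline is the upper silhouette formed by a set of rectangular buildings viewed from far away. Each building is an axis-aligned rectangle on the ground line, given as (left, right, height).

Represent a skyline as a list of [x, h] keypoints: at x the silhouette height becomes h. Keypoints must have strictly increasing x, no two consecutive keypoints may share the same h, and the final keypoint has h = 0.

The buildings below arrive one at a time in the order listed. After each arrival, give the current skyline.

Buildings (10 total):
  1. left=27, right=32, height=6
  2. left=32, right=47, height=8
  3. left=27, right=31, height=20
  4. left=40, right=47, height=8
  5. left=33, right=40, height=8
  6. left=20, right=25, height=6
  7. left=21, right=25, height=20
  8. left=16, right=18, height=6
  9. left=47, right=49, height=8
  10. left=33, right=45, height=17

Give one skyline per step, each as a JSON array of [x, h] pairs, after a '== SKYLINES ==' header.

== SKYLINES ==
[[27,6],[32,0]]
[[27,6],[32,8],[47,0]]
[[27,20],[31,6],[32,8],[47,0]]
[[27,20],[31,6],[32,8],[47,0]]
[[27,20],[31,6],[32,8],[47,0]]
[[20,6],[25,0],[27,20],[31,6],[32,8],[47,0]]
[[20,6],[21,20],[25,0],[27,20],[31,6],[32,8],[47,0]]
[[16,6],[18,0],[20,6],[21,20],[25,0],[27,20],[31,6],[32,8],[47,0]]
[[16,6],[18,0],[20,6],[21,20],[25,0],[27,20],[31,6],[32,8],[49,0]]
[[16,6],[18,0],[20,6],[21,20],[25,0],[27,20],[31,6],[32,8],[33,17],[45,8],[49,0]]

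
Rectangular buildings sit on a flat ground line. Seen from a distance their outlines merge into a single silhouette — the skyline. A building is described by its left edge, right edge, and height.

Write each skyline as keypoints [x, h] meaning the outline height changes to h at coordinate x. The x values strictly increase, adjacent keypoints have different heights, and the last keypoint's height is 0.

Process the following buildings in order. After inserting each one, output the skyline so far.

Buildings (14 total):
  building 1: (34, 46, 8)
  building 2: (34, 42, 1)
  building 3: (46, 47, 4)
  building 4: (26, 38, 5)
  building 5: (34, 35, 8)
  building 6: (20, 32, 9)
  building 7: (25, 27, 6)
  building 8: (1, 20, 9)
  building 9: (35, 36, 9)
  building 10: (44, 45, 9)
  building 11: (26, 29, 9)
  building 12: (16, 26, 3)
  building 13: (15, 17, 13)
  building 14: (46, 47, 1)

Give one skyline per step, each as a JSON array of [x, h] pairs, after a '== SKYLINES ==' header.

== SKYLINES ==
[[34,8],[46,0]]
[[34,8],[46,0]]
[[34,8],[46,4],[47,0]]
[[26,5],[34,8],[46,4],[47,0]]
[[26,5],[34,8],[46,4],[47,0]]
[[20,9],[32,5],[34,8],[46,4],[47,0]]
[[20,9],[32,5],[34,8],[46,4],[47,0]]
[[1,9],[32,5],[34,8],[46,4],[47,0]]
[[1,9],[32,5],[34,8],[35,9],[36,8],[46,4],[47,0]]
[[1,9],[32,5],[34,8],[35,9],[36,8],[44,9],[45,8],[46,4],[47,0]]
[[1,9],[32,5],[34,8],[35,9],[36,8],[44,9],[45,8],[46,4],[47,0]]
[[1,9],[32,5],[34,8],[35,9],[36,8],[44,9],[45,8],[46,4],[47,0]]
[[1,9],[15,13],[17,9],[32,5],[34,8],[35,9],[36,8],[44,9],[45,8],[46,4],[47,0]]
[[1,9],[15,13],[17,9],[32,5],[34,8],[35,9],[36,8],[44,9],[45,8],[46,4],[47,0]]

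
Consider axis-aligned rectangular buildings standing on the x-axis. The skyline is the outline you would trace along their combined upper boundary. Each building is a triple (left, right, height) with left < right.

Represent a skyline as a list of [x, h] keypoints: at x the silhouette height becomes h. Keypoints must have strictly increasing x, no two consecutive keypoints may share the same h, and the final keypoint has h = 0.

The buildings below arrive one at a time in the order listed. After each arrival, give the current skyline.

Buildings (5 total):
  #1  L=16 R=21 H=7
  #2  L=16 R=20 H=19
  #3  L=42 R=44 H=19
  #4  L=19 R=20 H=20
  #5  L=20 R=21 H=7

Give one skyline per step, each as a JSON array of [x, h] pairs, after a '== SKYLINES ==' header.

== SKYLINES ==
[[16,7],[21,0]]
[[16,19],[20,7],[21,0]]
[[16,19],[20,7],[21,0],[42,19],[44,0]]
[[16,19],[19,20],[20,7],[21,0],[42,19],[44,0]]
[[16,19],[19,20],[20,7],[21,0],[42,19],[44,0]]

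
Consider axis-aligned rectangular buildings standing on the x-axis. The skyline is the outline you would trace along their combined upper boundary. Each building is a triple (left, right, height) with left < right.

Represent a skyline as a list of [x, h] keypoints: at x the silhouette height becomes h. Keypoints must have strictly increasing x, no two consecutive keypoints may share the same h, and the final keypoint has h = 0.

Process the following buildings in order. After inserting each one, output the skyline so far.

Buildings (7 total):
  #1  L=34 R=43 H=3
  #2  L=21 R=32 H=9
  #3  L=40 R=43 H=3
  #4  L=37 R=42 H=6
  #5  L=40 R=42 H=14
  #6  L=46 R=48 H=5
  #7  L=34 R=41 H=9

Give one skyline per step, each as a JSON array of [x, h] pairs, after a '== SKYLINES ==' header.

== SKYLINES ==
[[34,3],[43,0]]
[[21,9],[32,0],[34,3],[43,0]]
[[21,9],[32,0],[34,3],[43,0]]
[[21,9],[32,0],[34,3],[37,6],[42,3],[43,0]]
[[21,9],[32,0],[34,3],[37,6],[40,14],[42,3],[43,0]]
[[21,9],[32,0],[34,3],[37,6],[40,14],[42,3],[43,0],[46,5],[48,0]]
[[21,9],[32,0],[34,9],[40,14],[42,3],[43,0],[46,5],[48,0]]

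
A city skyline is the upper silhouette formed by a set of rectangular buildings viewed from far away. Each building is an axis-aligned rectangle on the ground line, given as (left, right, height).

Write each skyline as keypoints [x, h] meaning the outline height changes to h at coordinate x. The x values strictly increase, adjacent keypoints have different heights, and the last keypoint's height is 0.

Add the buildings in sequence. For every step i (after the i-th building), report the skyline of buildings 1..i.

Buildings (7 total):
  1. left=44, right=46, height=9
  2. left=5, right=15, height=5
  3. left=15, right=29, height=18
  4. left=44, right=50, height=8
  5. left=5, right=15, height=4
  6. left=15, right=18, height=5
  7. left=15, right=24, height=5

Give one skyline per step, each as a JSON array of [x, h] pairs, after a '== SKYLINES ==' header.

== SKYLINES ==
[[44,9],[46,0]]
[[5,5],[15,0],[44,9],[46,0]]
[[5,5],[15,18],[29,0],[44,9],[46,0]]
[[5,5],[15,18],[29,0],[44,9],[46,8],[50,0]]
[[5,5],[15,18],[29,0],[44,9],[46,8],[50,0]]
[[5,5],[15,18],[29,0],[44,9],[46,8],[50,0]]
[[5,5],[15,18],[29,0],[44,9],[46,8],[50,0]]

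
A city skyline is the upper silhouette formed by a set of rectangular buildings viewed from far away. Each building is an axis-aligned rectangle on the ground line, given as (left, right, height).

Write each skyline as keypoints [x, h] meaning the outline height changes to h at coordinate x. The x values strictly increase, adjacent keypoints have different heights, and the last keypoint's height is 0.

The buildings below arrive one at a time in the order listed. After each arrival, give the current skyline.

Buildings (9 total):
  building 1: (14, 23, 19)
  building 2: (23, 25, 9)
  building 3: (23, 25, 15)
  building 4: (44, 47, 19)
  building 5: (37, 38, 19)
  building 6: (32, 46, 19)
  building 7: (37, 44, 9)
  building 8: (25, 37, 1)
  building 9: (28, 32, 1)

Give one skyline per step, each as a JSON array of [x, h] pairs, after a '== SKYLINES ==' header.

== SKYLINES ==
[[14,19],[23,0]]
[[14,19],[23,9],[25,0]]
[[14,19],[23,15],[25,0]]
[[14,19],[23,15],[25,0],[44,19],[47,0]]
[[14,19],[23,15],[25,0],[37,19],[38,0],[44,19],[47,0]]
[[14,19],[23,15],[25,0],[32,19],[47,0]]
[[14,19],[23,15],[25,0],[32,19],[47,0]]
[[14,19],[23,15],[25,1],[32,19],[47,0]]
[[14,19],[23,15],[25,1],[32,19],[47,0]]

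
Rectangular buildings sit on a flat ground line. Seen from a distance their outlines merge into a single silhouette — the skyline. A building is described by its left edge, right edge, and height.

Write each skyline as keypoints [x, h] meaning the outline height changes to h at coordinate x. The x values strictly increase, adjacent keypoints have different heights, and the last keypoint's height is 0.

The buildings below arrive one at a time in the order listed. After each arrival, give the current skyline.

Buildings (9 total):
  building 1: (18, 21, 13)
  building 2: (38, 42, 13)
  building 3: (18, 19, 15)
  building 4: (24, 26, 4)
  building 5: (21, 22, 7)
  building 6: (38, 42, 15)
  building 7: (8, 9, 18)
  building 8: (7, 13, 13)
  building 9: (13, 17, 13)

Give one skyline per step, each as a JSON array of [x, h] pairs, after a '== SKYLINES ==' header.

== SKYLINES ==
[[18,13],[21,0]]
[[18,13],[21,0],[38,13],[42,0]]
[[18,15],[19,13],[21,0],[38,13],[42,0]]
[[18,15],[19,13],[21,0],[24,4],[26,0],[38,13],[42,0]]
[[18,15],[19,13],[21,7],[22,0],[24,4],[26,0],[38,13],[42,0]]
[[18,15],[19,13],[21,7],[22,0],[24,4],[26,0],[38,15],[42,0]]
[[8,18],[9,0],[18,15],[19,13],[21,7],[22,0],[24,4],[26,0],[38,15],[42,0]]
[[7,13],[8,18],[9,13],[13,0],[18,15],[19,13],[21,7],[22,0],[24,4],[26,0],[38,15],[42,0]]
[[7,13],[8,18],[9,13],[17,0],[18,15],[19,13],[21,7],[22,0],[24,4],[26,0],[38,15],[42,0]]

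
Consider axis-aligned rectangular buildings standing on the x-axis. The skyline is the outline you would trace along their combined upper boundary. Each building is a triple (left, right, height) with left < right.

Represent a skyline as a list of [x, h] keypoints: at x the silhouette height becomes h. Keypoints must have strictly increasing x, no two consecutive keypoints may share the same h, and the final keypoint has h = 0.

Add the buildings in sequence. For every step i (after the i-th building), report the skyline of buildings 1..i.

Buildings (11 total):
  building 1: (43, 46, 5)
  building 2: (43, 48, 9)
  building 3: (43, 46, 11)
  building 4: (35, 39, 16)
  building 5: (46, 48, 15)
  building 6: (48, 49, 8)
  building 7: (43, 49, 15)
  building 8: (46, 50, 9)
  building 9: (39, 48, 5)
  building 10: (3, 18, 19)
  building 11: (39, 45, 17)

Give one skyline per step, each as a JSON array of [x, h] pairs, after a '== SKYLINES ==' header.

== SKYLINES ==
[[43,5],[46,0]]
[[43,9],[48,0]]
[[43,11],[46,9],[48,0]]
[[35,16],[39,0],[43,11],[46,9],[48,0]]
[[35,16],[39,0],[43,11],[46,15],[48,0]]
[[35,16],[39,0],[43,11],[46,15],[48,8],[49,0]]
[[35,16],[39,0],[43,15],[49,0]]
[[35,16],[39,0],[43,15],[49,9],[50,0]]
[[35,16],[39,5],[43,15],[49,9],[50,0]]
[[3,19],[18,0],[35,16],[39,5],[43,15],[49,9],[50,0]]
[[3,19],[18,0],[35,16],[39,17],[45,15],[49,9],[50,0]]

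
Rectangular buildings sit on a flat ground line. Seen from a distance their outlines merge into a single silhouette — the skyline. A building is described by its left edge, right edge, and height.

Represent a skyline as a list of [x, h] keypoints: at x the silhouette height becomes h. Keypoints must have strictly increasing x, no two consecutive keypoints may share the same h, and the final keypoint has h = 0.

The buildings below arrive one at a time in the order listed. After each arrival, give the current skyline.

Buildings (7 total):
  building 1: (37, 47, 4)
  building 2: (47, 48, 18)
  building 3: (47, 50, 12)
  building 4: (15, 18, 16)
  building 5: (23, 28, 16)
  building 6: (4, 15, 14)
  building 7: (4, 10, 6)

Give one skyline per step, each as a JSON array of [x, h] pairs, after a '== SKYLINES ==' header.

== SKYLINES ==
[[37,4],[47,0]]
[[37,4],[47,18],[48,0]]
[[37,4],[47,18],[48,12],[50,0]]
[[15,16],[18,0],[37,4],[47,18],[48,12],[50,0]]
[[15,16],[18,0],[23,16],[28,0],[37,4],[47,18],[48,12],[50,0]]
[[4,14],[15,16],[18,0],[23,16],[28,0],[37,4],[47,18],[48,12],[50,0]]
[[4,14],[15,16],[18,0],[23,16],[28,0],[37,4],[47,18],[48,12],[50,0]]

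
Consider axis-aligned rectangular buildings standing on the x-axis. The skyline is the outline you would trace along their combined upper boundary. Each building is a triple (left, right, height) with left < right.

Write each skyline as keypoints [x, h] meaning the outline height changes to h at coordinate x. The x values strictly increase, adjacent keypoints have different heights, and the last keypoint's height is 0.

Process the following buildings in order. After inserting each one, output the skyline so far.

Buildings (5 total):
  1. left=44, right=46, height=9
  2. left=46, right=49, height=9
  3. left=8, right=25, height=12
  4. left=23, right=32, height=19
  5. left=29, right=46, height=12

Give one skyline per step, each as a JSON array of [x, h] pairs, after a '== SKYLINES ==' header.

== SKYLINES ==
[[44,9],[46,0]]
[[44,9],[49,0]]
[[8,12],[25,0],[44,9],[49,0]]
[[8,12],[23,19],[32,0],[44,9],[49,0]]
[[8,12],[23,19],[32,12],[46,9],[49,0]]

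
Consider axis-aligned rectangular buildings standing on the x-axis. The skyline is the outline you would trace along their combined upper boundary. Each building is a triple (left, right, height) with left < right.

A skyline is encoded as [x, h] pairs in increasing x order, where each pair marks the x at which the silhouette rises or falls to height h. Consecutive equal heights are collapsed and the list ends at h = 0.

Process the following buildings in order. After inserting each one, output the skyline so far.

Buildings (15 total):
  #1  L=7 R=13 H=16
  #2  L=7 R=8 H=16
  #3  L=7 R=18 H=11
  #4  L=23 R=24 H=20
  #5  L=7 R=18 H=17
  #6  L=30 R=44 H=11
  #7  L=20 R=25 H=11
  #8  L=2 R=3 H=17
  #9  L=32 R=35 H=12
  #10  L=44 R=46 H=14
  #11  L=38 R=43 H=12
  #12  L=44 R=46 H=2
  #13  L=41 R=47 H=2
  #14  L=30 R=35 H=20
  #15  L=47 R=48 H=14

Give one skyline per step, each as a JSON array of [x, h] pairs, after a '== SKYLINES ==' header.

== SKYLINES ==
[[7,16],[13,0]]
[[7,16],[13,0]]
[[7,16],[13,11],[18,0]]
[[7,16],[13,11],[18,0],[23,20],[24,0]]
[[7,17],[18,0],[23,20],[24,0]]
[[7,17],[18,0],[23,20],[24,0],[30,11],[44,0]]
[[7,17],[18,0],[20,11],[23,20],[24,11],[25,0],[30,11],[44,0]]
[[2,17],[3,0],[7,17],[18,0],[20,11],[23,20],[24,11],[25,0],[30,11],[44,0]]
[[2,17],[3,0],[7,17],[18,0],[20,11],[23,20],[24,11],[25,0],[30,11],[32,12],[35,11],[44,0]]
[[2,17],[3,0],[7,17],[18,0],[20,11],[23,20],[24,11],[25,0],[30,11],[32,12],[35,11],[44,14],[46,0]]
[[2,17],[3,0],[7,17],[18,0],[20,11],[23,20],[24,11],[25,0],[30,11],[32,12],[35,11],[38,12],[43,11],[44,14],[46,0]]
[[2,17],[3,0],[7,17],[18,0],[20,11],[23,20],[24,11],[25,0],[30,11],[32,12],[35,11],[38,12],[43,11],[44,14],[46,0]]
[[2,17],[3,0],[7,17],[18,0],[20,11],[23,20],[24,11],[25,0],[30,11],[32,12],[35,11],[38,12],[43,11],[44,14],[46,2],[47,0]]
[[2,17],[3,0],[7,17],[18,0],[20,11],[23,20],[24,11],[25,0],[30,20],[35,11],[38,12],[43,11],[44,14],[46,2],[47,0]]
[[2,17],[3,0],[7,17],[18,0],[20,11],[23,20],[24,11],[25,0],[30,20],[35,11],[38,12],[43,11],[44,14],[46,2],[47,14],[48,0]]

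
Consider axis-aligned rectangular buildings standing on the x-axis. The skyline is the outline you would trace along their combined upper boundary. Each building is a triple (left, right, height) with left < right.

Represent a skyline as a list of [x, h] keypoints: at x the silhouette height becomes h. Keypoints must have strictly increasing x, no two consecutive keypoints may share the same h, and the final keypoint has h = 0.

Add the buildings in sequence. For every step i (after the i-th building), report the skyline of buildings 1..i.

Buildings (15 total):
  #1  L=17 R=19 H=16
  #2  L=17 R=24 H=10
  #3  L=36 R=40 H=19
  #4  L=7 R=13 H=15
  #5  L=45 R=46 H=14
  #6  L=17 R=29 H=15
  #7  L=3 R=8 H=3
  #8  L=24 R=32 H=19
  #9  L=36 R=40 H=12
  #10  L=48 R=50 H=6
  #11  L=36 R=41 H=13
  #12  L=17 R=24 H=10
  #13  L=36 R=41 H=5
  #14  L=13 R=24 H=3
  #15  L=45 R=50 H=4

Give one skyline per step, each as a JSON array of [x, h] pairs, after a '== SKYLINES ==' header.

== SKYLINES ==
[[17,16],[19,0]]
[[17,16],[19,10],[24,0]]
[[17,16],[19,10],[24,0],[36,19],[40,0]]
[[7,15],[13,0],[17,16],[19,10],[24,0],[36,19],[40,0]]
[[7,15],[13,0],[17,16],[19,10],[24,0],[36,19],[40,0],[45,14],[46,0]]
[[7,15],[13,0],[17,16],[19,15],[29,0],[36,19],[40,0],[45,14],[46,0]]
[[3,3],[7,15],[13,0],[17,16],[19,15],[29,0],[36,19],[40,0],[45,14],[46,0]]
[[3,3],[7,15],[13,0],[17,16],[19,15],[24,19],[32,0],[36,19],[40,0],[45,14],[46,0]]
[[3,3],[7,15],[13,0],[17,16],[19,15],[24,19],[32,0],[36,19],[40,0],[45,14],[46,0]]
[[3,3],[7,15],[13,0],[17,16],[19,15],[24,19],[32,0],[36,19],[40,0],[45,14],[46,0],[48,6],[50,0]]
[[3,3],[7,15],[13,0],[17,16],[19,15],[24,19],[32,0],[36,19],[40,13],[41,0],[45,14],[46,0],[48,6],[50,0]]
[[3,3],[7,15],[13,0],[17,16],[19,15],[24,19],[32,0],[36,19],[40,13],[41,0],[45,14],[46,0],[48,6],[50,0]]
[[3,3],[7,15],[13,0],[17,16],[19,15],[24,19],[32,0],[36,19],[40,13],[41,0],[45,14],[46,0],[48,6],[50,0]]
[[3,3],[7,15],[13,3],[17,16],[19,15],[24,19],[32,0],[36,19],[40,13],[41,0],[45,14],[46,0],[48,6],[50,0]]
[[3,3],[7,15],[13,3],[17,16],[19,15],[24,19],[32,0],[36,19],[40,13],[41,0],[45,14],[46,4],[48,6],[50,0]]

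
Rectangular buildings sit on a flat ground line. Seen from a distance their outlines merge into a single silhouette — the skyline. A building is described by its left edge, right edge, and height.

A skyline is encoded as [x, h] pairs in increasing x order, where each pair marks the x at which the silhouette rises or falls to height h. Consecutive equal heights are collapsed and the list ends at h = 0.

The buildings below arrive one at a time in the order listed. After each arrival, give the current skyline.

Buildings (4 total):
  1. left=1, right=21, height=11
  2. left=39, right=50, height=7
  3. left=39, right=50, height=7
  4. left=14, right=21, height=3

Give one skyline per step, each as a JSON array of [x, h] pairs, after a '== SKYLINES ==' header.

== SKYLINES ==
[[1,11],[21,0]]
[[1,11],[21,0],[39,7],[50,0]]
[[1,11],[21,0],[39,7],[50,0]]
[[1,11],[21,0],[39,7],[50,0]]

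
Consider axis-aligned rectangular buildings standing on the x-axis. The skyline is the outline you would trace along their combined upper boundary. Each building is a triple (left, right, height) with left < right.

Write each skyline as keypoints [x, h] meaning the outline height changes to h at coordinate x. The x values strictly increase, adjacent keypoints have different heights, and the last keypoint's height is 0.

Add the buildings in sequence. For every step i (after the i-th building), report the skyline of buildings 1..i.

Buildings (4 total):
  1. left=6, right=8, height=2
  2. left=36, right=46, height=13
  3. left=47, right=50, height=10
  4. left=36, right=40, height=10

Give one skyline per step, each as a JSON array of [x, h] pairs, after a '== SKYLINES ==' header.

== SKYLINES ==
[[6,2],[8,0]]
[[6,2],[8,0],[36,13],[46,0]]
[[6,2],[8,0],[36,13],[46,0],[47,10],[50,0]]
[[6,2],[8,0],[36,13],[46,0],[47,10],[50,0]]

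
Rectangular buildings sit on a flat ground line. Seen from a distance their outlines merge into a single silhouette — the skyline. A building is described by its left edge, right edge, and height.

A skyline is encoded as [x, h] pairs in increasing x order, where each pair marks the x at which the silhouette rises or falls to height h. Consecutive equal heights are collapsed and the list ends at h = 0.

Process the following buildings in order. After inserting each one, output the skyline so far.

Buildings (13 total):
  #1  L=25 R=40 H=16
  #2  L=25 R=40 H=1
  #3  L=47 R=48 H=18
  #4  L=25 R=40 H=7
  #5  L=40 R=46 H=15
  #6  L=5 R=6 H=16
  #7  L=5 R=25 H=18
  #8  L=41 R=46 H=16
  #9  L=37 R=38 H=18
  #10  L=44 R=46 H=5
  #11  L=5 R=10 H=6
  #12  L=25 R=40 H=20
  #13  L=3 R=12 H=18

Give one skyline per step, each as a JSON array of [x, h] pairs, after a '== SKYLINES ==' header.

== SKYLINES ==
[[25,16],[40,0]]
[[25,16],[40,0]]
[[25,16],[40,0],[47,18],[48,0]]
[[25,16],[40,0],[47,18],[48,0]]
[[25,16],[40,15],[46,0],[47,18],[48,0]]
[[5,16],[6,0],[25,16],[40,15],[46,0],[47,18],[48,0]]
[[5,18],[25,16],[40,15],[46,0],[47,18],[48,0]]
[[5,18],[25,16],[40,15],[41,16],[46,0],[47,18],[48,0]]
[[5,18],[25,16],[37,18],[38,16],[40,15],[41,16],[46,0],[47,18],[48,0]]
[[5,18],[25,16],[37,18],[38,16],[40,15],[41,16],[46,0],[47,18],[48,0]]
[[5,18],[25,16],[37,18],[38,16],[40,15],[41,16],[46,0],[47,18],[48,0]]
[[5,18],[25,20],[40,15],[41,16],[46,0],[47,18],[48,0]]
[[3,18],[25,20],[40,15],[41,16],[46,0],[47,18],[48,0]]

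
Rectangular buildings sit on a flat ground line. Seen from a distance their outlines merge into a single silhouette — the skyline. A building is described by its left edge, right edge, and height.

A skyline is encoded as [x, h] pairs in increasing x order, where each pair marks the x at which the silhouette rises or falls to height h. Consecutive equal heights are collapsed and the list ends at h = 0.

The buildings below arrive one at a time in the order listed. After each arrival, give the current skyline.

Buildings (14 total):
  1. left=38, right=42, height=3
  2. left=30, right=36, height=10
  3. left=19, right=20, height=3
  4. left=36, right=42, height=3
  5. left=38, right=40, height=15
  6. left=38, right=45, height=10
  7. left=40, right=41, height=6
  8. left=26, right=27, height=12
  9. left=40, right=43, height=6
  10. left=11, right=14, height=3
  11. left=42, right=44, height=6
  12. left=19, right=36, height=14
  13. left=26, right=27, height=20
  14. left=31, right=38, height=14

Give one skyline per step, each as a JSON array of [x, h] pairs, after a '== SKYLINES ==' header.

== SKYLINES ==
[[38,3],[42,0]]
[[30,10],[36,0],[38,3],[42,0]]
[[19,3],[20,0],[30,10],[36,0],[38,3],[42,0]]
[[19,3],[20,0],[30,10],[36,3],[42,0]]
[[19,3],[20,0],[30,10],[36,3],[38,15],[40,3],[42,0]]
[[19,3],[20,0],[30,10],[36,3],[38,15],[40,10],[45,0]]
[[19,3],[20,0],[30,10],[36,3],[38,15],[40,10],[45,0]]
[[19,3],[20,0],[26,12],[27,0],[30,10],[36,3],[38,15],[40,10],[45,0]]
[[19,3],[20,0],[26,12],[27,0],[30,10],[36,3],[38,15],[40,10],[45,0]]
[[11,3],[14,0],[19,3],[20,0],[26,12],[27,0],[30,10],[36,3],[38,15],[40,10],[45,0]]
[[11,3],[14,0],[19,3],[20,0],[26,12],[27,0],[30,10],[36,3],[38,15],[40,10],[45,0]]
[[11,3],[14,0],[19,14],[36,3],[38,15],[40,10],[45,0]]
[[11,3],[14,0],[19,14],[26,20],[27,14],[36,3],[38,15],[40,10],[45,0]]
[[11,3],[14,0],[19,14],[26,20],[27,14],[38,15],[40,10],[45,0]]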